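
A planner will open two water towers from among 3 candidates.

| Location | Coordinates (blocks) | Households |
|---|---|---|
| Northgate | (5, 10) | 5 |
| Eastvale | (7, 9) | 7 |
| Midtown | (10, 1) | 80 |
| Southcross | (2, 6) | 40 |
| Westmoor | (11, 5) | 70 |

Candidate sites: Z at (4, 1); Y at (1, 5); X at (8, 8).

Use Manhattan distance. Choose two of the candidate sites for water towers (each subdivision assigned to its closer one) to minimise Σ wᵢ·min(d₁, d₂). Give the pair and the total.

{Z, X}, total 1219

Evaluate every pair (each demand assigned to the nearer of the two):
  {Z, X}: total = 1219
  {Y, X}: total = 1259
  {Z, Y}: total = 1375
Best pair: {Z, X} with total 1219.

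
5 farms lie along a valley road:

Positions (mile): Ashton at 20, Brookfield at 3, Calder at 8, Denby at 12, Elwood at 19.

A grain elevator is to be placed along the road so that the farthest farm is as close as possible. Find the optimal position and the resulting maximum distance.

location 11.5, max distance 8.5

The 1-center on a line is the midpoint of the two extreme points: leftmost at 3, rightmost at 20.
Optimal location = (3 + 20)/2 = 11.5; maximum distance = (20 − 3)/2 = 8.5.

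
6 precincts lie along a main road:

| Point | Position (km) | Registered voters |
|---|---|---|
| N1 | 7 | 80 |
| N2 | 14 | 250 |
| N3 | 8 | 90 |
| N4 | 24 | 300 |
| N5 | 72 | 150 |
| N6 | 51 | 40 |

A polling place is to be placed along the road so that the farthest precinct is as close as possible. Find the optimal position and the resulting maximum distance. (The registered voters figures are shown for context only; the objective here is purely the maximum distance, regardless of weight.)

location 39.5, max distance 32.5

The 1-center on a line is the midpoint of the two extreme points: leftmost at 7, rightmost at 72.
Optimal location = (7 + 72)/2 = 39.5; maximum distance = (72 − 7)/2 = 32.5.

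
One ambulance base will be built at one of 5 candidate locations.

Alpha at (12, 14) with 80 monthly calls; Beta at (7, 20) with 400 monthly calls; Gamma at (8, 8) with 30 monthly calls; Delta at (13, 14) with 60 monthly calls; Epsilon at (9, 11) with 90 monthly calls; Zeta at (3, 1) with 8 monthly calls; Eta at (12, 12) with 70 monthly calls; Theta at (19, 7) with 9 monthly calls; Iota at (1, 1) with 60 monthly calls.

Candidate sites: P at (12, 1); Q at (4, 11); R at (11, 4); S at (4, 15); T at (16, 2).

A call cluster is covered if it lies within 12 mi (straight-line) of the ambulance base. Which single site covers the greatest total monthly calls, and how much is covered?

Q, covering 798

Coverage radius r = 12 mi; a point is covered iff (Δx)²+(Δy)² ≤ 12² = 144.
  P (12, 1): covers {Gamma, Epsilon, Zeta, Eta, Theta, Iota} → 267
  Q (4, 11): covers {Alpha, Beta, Gamma, Delta, Epsilon, Zeta, Eta, Iota} → 798
  R (11, 4): covers {Alpha, Gamma, Delta, Epsilon, Zeta, Eta, Theta, Iota} → 407
  S (4, 15): covers {Alpha, Beta, Gamma, Delta, Epsilon, Eta} → 730
  T (16, 2): covers {Gamma, Epsilon, Eta, Theta} → 199
Maximum coverage at Q: 798 monthly calls.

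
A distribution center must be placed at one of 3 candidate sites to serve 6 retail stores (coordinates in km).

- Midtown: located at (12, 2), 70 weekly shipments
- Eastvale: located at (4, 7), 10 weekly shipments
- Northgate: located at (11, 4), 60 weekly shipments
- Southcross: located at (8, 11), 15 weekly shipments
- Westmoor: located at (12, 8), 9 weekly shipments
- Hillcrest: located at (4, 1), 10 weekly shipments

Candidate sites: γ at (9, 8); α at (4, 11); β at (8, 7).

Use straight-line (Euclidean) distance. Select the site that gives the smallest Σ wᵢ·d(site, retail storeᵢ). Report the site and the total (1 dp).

β, total 912.0 km

Total weighted distance at each candidate:
  γ (9, 8): total = 949.4
  α (4, 11): total = 1713.8
  β (8, 7): total = 912.0
Minimum is at β with total 912.0 km.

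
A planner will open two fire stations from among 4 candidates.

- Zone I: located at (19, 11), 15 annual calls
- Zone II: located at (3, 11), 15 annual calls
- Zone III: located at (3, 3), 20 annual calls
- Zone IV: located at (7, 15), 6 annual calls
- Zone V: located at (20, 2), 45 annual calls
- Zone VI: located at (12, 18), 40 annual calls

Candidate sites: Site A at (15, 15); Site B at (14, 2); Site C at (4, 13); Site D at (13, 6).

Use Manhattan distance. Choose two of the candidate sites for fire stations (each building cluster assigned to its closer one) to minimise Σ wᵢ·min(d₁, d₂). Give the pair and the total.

Evaluate every pair (each demand assigned to the nearer of the two):
  {Site A, Site B}: total = 1158
  {Site B, Site C}: total = 1295
  {Site A, Site D}: total = 1388
  {Site A, Site C}: total = 1465
  {Site C, Site D}: total = 1475
  {Site B, Site D}: total = 1510
Best pair: {Site A, Site B} with total 1158.

{Site A, Site B}, total 1158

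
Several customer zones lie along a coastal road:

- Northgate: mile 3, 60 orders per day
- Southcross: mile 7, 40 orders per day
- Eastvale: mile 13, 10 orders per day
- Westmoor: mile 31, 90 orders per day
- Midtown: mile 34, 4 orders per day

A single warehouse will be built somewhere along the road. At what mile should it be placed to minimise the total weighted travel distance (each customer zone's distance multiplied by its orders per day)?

x = 13

For a sum of weighted absolute distances on a line, the optimum is the weighted median (not the mean). Total weight W = 204; half-weight = 102.
Sort by position and accumulate weight:
  mile 3 (Northgate, w=60) → cum 60
  mile 7 (Southcross, w=40) → cum 100
  mile 13 (Eastvale, w=10) → cum 110  ≥ 102 → median here
  mile 31 (Westmoor, w=90) → cum 200
  mile 34 (Midtown, w=4) → cum 204
Optimal location: mile 13.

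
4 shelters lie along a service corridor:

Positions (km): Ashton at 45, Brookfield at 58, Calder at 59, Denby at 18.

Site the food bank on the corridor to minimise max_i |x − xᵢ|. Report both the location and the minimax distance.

location 38.5, max distance 20.5

The 1-center on a line is the midpoint of the two extreme points: leftmost at 18, rightmost at 59.
Optimal location = (18 + 59)/2 = 38.5; maximum distance = (59 − 18)/2 = 20.5.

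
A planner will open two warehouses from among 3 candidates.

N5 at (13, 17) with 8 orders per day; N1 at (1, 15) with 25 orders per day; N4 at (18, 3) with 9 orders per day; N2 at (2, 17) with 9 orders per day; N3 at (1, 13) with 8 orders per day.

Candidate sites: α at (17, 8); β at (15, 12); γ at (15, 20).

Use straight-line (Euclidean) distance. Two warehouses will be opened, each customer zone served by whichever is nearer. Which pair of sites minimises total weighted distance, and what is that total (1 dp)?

Evaluate every pair (each demand assigned to the nearer of the two):
  {α, β}: total = 684.6
  {α, γ}: total = 691.7
  {β, γ}: total = 704.5
Best pair: {α, β} with total 684.6.

{α, β}, total 684.6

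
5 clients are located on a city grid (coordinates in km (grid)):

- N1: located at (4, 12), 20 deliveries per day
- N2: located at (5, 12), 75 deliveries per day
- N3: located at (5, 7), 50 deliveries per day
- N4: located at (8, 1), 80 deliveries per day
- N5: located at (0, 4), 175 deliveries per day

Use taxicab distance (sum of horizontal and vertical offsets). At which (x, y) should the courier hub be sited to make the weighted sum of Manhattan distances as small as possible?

(5, 4)

Manhattan distance separates: Σwᵢ(|x−xᵢ|+|y−yᵢ|) = Σwᵢ|x−xᵢ| + Σwᵢ|y−yᵢ|, so x and y are optimised independently as 1-D weighted medians.
Total weight W = 400; half = 200.
x-coordinate, sorted with cumulative weight:
  x=0 (N5, w=175) cum 175
  x=4 (N1, w=20) cum 195
  x=5 (N2, w=75) cum 270  ← median
  x=5 (N3, w=50) cum 320
  x=8 (N4, w=80) cum 400
⇒ x* = 5
y-coordinate, sorted with cumulative weight:
  y=1 (N4, w=80) cum 80
  y=4 (N5, w=175) cum 255  ← median
  y=7 (N3, w=50) cum 305
  y=12 (N1, w=20) cum 325
  y=12 (N2, w=75) cum 400
⇒ y* = 4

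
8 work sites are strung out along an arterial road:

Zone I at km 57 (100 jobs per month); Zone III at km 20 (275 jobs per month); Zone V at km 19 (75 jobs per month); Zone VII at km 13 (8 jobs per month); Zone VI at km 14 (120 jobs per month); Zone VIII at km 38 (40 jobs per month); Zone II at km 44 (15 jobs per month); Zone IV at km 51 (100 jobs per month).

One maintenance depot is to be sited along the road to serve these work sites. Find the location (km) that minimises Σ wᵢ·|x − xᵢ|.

x = 20

For a sum of weighted absolute distances on a line, the optimum is the weighted median (not the mean). Total weight W = 733; half-weight = 366.5.
Sort by position and accumulate weight:
  km 13 (Zone VII, w=8) → cum 8
  km 14 (Zone VI, w=120) → cum 128
  km 19 (Zone V, w=75) → cum 203
  km 20 (Zone III, w=275) → cum 478  ≥ 366.5 → median here
  km 38 (Zone VIII, w=40) → cum 518
  km 44 (Zone II, w=15) → cum 533
  km 51 (Zone IV, w=100) → cum 633
  km 57 (Zone I, w=100) → cum 733
Optimal location: km 20.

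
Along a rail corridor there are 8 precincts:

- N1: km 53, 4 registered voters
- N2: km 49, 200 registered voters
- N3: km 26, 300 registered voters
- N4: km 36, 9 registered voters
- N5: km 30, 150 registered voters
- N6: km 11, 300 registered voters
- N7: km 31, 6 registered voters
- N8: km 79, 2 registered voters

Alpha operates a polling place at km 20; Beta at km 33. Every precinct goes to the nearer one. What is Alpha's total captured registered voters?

600

The indifferent point is the midpoint (20+33)/2 = 26.5; precincts left of it (closer to Alpha at 20) go to Alpha, those right go to Beta.
  N6 at 11 (w=300) → Alpha
  N3 at 26 (w=300) → Alpha
  N5 at 30 (w=150) → Beta
  N7 at 31 (w=6) → Beta
  N4 at 36 (w=9) → Beta
  N2 at 49 (w=200) → Beta
  N1 at 53 (w=4) → Beta
  N8 at 79 (w=2) → Beta
Alpha captures 600; Beta captures 371.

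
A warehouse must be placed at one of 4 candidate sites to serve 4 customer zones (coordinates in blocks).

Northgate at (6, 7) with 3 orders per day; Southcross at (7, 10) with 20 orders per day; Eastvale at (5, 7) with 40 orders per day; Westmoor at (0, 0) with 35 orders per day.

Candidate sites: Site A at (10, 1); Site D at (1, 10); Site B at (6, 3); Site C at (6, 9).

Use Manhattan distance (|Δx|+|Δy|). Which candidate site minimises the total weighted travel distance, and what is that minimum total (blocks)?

Total weighted distance at each candidate:
  Site A (10, 1): total = 1095
  Site D (1, 10): total = 809
  Site B (6, 3): total = 687
  Site C (6, 9): total = 691
Minimum is at Site B with total 687 blocks.

Site B, total 687 blocks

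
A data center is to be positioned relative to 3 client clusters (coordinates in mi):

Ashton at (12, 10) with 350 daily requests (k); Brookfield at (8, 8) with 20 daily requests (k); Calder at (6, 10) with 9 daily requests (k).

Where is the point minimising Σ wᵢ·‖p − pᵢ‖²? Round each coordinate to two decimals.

The minimiser of Σwᵢ‖p−pᵢ‖² is the weighted centroid p* = (Σwᵢpᵢ)/(Σwᵢ).
Σwᵢ = 379.
Σwᵢxᵢ = 350·12 + 20·8 + 9·6 = 4414.
Σwᵢyᵢ = 350·10 + 20·8 + 9·10 = 3750.
x* = 4414/379 = 11.65, y* = 3750/379 = 9.89.

(11.65, 9.89)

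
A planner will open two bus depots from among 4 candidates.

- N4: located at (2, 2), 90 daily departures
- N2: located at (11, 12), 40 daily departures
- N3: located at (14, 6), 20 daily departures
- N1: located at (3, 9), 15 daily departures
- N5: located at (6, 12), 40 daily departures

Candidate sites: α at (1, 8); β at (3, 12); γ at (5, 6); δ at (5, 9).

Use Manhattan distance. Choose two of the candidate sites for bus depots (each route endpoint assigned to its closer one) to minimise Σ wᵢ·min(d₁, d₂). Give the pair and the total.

{β, γ}, total 1295

Evaluate every pair (each demand assigned to the nearer of the two):
  {β, γ}: total = 1295
  {γ, δ}: total = 1360
  {α, β}: total = 1415
  {α, δ}: total = 1420
  {β, δ}: total = 1610
  {α, γ}: total = 1615
Best pair: {β, γ} with total 1295.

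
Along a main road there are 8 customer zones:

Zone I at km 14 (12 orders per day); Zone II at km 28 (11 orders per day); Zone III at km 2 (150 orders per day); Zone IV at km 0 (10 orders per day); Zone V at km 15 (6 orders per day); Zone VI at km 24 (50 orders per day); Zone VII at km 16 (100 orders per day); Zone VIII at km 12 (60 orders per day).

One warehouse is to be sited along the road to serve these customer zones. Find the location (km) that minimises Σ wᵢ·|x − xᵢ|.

x = 12

For a sum of weighted absolute distances on a line, the optimum is the weighted median (not the mean). Total weight W = 399; half-weight = 199.5.
Sort by position and accumulate weight:
  km 0 (Zone IV, w=10) → cum 10
  km 2 (Zone III, w=150) → cum 160
  km 12 (Zone VIII, w=60) → cum 220  ≥ 199.5 → median here
  km 14 (Zone I, w=12) → cum 232
  km 15 (Zone V, w=6) → cum 238
  km 16 (Zone VII, w=100) → cum 338
  km 24 (Zone VI, w=50) → cum 388
  km 28 (Zone II, w=11) → cum 399
Optimal location: km 12.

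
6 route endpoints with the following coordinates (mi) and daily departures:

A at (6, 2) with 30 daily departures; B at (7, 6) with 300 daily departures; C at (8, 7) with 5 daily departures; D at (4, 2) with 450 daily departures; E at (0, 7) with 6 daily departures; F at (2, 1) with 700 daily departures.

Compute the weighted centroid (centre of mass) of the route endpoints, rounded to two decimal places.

(3.70, 2.37)

The minimiser of Σwᵢ‖p−pᵢ‖² is the weighted centroid p* = (Σwᵢpᵢ)/(Σwᵢ).
Σwᵢ = 1491.
Σwᵢxᵢ = 30·6 + 300·7 + 5·8 + 450·4 + 6·0 + 700·2 = 5520.
Σwᵢyᵢ = 30·2 + 300·6 + 5·7 + 450·2 + 6·7 + 700·1 = 3537.
x* = 5520/1491 = 3.70, y* = 3537/1491 = 2.37.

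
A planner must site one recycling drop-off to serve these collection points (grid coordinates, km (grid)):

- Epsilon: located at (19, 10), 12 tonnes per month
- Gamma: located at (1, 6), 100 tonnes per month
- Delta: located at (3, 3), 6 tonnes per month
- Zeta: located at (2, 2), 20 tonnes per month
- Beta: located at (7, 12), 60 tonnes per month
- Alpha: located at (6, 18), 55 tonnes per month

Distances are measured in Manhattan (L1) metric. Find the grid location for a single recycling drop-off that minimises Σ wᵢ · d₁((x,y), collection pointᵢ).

(6, 10)

Manhattan distance separates: Σwᵢ(|x−xᵢ|+|y−yᵢ|) = Σwᵢ|x−xᵢ| + Σwᵢ|y−yᵢ|, so x and y are optimised independently as 1-D weighted medians.
Total weight W = 253; half = 126.5.
x-coordinate, sorted with cumulative weight:
  x=1 (Gamma, w=100) cum 100
  x=2 (Zeta, w=20) cum 120
  x=3 (Delta, w=6) cum 126
  x=6 (Alpha, w=55) cum 181  ← median
  x=7 (Beta, w=60) cum 241
  x=19 (Epsilon, w=12) cum 253
⇒ x* = 6
y-coordinate, sorted with cumulative weight:
  y=2 (Zeta, w=20) cum 20
  y=3 (Delta, w=6) cum 26
  y=6 (Gamma, w=100) cum 126
  y=10 (Epsilon, w=12) cum 138  ← median
  y=12 (Beta, w=60) cum 198
  y=18 (Alpha, w=55) cum 253
⇒ y* = 10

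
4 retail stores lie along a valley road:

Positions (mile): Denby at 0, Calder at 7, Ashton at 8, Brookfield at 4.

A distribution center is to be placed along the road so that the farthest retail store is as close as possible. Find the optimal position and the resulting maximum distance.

location 4, max distance 4

The 1-center on a line is the midpoint of the two extreme points: leftmost at 0, rightmost at 8.
Optimal location = (0 + 8)/2 = 4; maximum distance = (8 − 0)/2 = 4.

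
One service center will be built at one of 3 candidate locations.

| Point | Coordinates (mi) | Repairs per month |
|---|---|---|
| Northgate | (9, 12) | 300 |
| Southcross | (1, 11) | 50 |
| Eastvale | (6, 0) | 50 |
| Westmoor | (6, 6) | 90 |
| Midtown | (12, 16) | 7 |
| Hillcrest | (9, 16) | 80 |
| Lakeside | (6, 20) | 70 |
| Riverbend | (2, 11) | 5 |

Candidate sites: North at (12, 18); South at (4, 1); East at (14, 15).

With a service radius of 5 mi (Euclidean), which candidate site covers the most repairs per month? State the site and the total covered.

North, covering 87

Coverage radius r = 5 mi; a point is covered iff (Δx)²+(Δy)² ≤ 5² = 25.
  North (12, 18): covers {Midtown, Hillcrest} → 87
  South (4, 1): covers {Eastvale} → 50
  East (14, 15): covers {Midtown} → 7
Maximum coverage at North: 87 repairs per month.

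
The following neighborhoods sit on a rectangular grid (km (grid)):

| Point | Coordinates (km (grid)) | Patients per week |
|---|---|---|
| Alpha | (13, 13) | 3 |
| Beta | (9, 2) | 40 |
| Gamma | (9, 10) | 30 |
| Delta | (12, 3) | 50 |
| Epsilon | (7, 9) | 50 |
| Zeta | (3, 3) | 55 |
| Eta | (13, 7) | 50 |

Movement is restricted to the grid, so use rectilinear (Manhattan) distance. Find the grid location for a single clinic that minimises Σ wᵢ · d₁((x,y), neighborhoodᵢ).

(9, 3)

Manhattan distance separates: Σwᵢ(|x−xᵢ|+|y−yᵢ|) = Σwᵢ|x−xᵢ| + Σwᵢ|y−yᵢ|, so x and y are optimised independently as 1-D weighted medians.
Total weight W = 278; half = 139.
x-coordinate, sorted with cumulative weight:
  x=3 (Zeta, w=55) cum 55
  x=7 (Epsilon, w=50) cum 105
  x=9 (Beta, w=40) cum 145  ← median
  x=9 (Gamma, w=30) cum 175
  x=12 (Delta, w=50) cum 225
  x=13 (Alpha, w=3) cum 228
  x=13 (Eta, w=50) cum 278
⇒ x* = 9
y-coordinate, sorted with cumulative weight:
  y=2 (Beta, w=40) cum 40
  y=3 (Delta, w=50) cum 90
  y=3 (Zeta, w=55) cum 145  ← median
  y=7 (Eta, w=50) cum 195
  y=9 (Epsilon, w=50) cum 245
  y=10 (Gamma, w=30) cum 275
  y=13 (Alpha, w=3) cum 278
⇒ y* = 3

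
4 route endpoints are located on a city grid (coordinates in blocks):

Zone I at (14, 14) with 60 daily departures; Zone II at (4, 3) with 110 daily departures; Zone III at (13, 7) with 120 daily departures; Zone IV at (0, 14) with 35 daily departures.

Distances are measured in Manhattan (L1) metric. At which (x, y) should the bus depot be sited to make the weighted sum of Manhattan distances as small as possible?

(13, 7)

Manhattan distance separates: Σwᵢ(|x−xᵢ|+|y−yᵢ|) = Σwᵢ|x−xᵢ| + Σwᵢ|y−yᵢ|, so x and y are optimised independently as 1-D weighted medians.
Total weight W = 325; half = 162.5.
x-coordinate, sorted with cumulative weight:
  x=0 (Zone IV, w=35) cum 35
  x=4 (Zone II, w=110) cum 145
  x=13 (Zone III, w=120) cum 265  ← median
  x=14 (Zone I, w=60) cum 325
⇒ x* = 13
y-coordinate, sorted with cumulative weight:
  y=3 (Zone II, w=110) cum 110
  y=7 (Zone III, w=120) cum 230  ← median
  y=14 (Zone I, w=60) cum 290
  y=14 (Zone IV, w=35) cum 325
⇒ y* = 7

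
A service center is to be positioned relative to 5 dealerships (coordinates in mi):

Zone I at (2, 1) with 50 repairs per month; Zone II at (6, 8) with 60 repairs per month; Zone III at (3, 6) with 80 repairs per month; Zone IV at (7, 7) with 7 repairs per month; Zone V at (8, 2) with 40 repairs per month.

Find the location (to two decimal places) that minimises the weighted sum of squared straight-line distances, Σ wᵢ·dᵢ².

(4.51, 4.81)

The minimiser of Σwᵢ‖p−pᵢ‖² is the weighted centroid p* = (Σwᵢpᵢ)/(Σwᵢ).
Σwᵢ = 237.
Σwᵢxᵢ = 50·2 + 60·6 + 80·3 + 7·7 + 40·8 = 1069.
Σwᵢyᵢ = 50·1 + 60·8 + 80·6 + 7·7 + 40·2 = 1139.
x* = 1069/237 = 4.51, y* = 1139/237 = 4.81.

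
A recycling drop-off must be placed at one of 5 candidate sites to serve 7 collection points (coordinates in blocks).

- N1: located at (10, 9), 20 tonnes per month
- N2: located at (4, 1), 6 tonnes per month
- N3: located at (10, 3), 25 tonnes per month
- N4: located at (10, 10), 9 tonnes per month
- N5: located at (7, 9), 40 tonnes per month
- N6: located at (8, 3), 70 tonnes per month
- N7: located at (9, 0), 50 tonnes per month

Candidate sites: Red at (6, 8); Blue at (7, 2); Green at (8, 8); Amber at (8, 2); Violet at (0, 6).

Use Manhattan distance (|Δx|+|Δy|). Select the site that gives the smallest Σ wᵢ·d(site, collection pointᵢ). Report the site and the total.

Amber, total 915 blocks

Total weighted distance at each candidate:
  Red (6, 8): total = 1553
  Blue (7, 2): total = 1043
  Green (8, 8): total = 1217
  Amber (8, 2): total = 915
  Violet (0, 6): total = 2685
Minimum is at Amber with total 915 blocks.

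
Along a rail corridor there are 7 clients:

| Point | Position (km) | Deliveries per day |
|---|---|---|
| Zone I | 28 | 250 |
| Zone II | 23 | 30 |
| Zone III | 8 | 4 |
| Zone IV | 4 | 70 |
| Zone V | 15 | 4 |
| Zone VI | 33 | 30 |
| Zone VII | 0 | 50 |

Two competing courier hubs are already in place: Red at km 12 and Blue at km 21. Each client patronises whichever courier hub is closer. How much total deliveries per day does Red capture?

128

The indifferent point is the midpoint (12+21)/2 = 16.5; clients left of it (closer to Red at 12) go to Red, those right go to Blue.
  Zone VII at 0 (w=50) → Red
  Zone IV at 4 (w=70) → Red
  Zone III at 8 (w=4) → Red
  Zone V at 15 (w=4) → Red
  Zone II at 23 (w=30) → Blue
  Zone I at 28 (w=250) → Blue
  Zone VI at 33 (w=30) → Blue
Red captures 128; Blue captures 310.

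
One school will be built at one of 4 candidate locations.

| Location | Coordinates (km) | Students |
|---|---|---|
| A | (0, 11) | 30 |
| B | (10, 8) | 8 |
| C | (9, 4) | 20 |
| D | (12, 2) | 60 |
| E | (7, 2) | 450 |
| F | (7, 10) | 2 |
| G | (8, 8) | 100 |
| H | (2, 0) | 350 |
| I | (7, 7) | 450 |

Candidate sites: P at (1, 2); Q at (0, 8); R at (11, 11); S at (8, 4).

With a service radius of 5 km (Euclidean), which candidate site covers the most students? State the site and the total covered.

Coverage radius r = 5 km; a point is covered iff (Δx)²+(Δy)² ≤ 5² = 25.
  P (1, 2): covers {H} → 350
  Q (0, 8): covers {A} → 30
  R (11, 11): covers {B, F, G} → 110
  S (8, 4): covers {B, C, D, E, G, I} → 1088
Maximum coverage at S: 1088 students.

S, covering 1088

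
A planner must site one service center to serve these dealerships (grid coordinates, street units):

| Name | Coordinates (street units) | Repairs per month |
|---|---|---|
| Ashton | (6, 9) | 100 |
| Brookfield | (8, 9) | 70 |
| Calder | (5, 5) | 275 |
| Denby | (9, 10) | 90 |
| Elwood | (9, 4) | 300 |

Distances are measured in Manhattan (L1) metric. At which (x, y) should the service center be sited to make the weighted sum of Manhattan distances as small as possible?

(8, 5)

Manhattan distance separates: Σwᵢ(|x−xᵢ|+|y−yᵢ|) = Σwᵢ|x−xᵢ| + Σwᵢ|y−yᵢ|, so x and y are optimised independently as 1-D weighted medians.
Total weight W = 835; half = 417.5.
x-coordinate, sorted with cumulative weight:
  x=5 (Calder, w=275) cum 275
  x=6 (Ashton, w=100) cum 375
  x=8 (Brookfield, w=70) cum 445  ← median
  x=9 (Denby, w=90) cum 535
  x=9 (Elwood, w=300) cum 835
⇒ x* = 8
y-coordinate, sorted with cumulative weight:
  y=4 (Elwood, w=300) cum 300
  y=5 (Calder, w=275) cum 575  ← median
  y=9 (Ashton, w=100) cum 675
  y=9 (Brookfield, w=70) cum 745
  y=10 (Denby, w=90) cum 835
⇒ y* = 5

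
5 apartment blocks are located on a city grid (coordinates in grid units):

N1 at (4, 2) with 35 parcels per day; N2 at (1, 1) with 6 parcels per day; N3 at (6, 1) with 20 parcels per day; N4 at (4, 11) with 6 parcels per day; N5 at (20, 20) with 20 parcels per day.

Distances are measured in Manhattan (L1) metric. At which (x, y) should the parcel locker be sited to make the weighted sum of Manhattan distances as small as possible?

Manhattan distance separates: Σwᵢ(|x−xᵢ|+|y−yᵢ|) = Σwᵢ|x−xᵢ| + Σwᵢ|y−yᵢ|, so x and y are optimised independently as 1-D weighted medians.
Total weight W = 87; half = 43.5.
x-coordinate, sorted with cumulative weight:
  x=1 (N2, w=6) cum 6
  x=4 (N1, w=35) cum 41
  x=4 (N4, w=6) cum 47  ← median
  x=6 (N3, w=20) cum 67
  x=20 (N5, w=20) cum 87
⇒ x* = 4
y-coordinate, sorted with cumulative weight:
  y=1 (N2, w=6) cum 6
  y=1 (N3, w=20) cum 26
  y=2 (N1, w=35) cum 61  ← median
  y=11 (N4, w=6) cum 67
  y=20 (N5, w=20) cum 87
⇒ y* = 2

(4, 2)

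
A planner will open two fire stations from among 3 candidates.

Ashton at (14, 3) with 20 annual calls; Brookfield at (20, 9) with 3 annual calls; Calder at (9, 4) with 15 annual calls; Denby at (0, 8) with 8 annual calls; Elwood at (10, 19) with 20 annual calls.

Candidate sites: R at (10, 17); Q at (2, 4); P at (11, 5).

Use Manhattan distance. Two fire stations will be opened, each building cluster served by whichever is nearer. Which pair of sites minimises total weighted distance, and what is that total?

{R, P}, total 336

Evaluate every pair (each demand assigned to the nearer of the two):
  {R, P}: total = 336
  {R, Q}: total = 507
  {Q, P}: total = 532
Best pair: {R, P} with total 336.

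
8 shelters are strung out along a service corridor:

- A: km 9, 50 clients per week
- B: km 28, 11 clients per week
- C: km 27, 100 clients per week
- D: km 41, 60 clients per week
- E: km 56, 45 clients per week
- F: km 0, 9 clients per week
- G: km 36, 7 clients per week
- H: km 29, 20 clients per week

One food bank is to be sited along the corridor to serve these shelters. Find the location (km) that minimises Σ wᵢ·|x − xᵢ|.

x = 27

For a sum of weighted absolute distances on a line, the optimum is the weighted median (not the mean). Total weight W = 302; half-weight = 151.
Sort by position and accumulate weight:
  km 0 (F, w=9) → cum 9
  km 9 (A, w=50) → cum 59
  km 27 (C, w=100) → cum 159  ≥ 151 → median here
  km 28 (B, w=11) → cum 170
  km 29 (H, w=20) → cum 190
  km 36 (G, w=7) → cum 197
  km 41 (D, w=60) → cum 257
  km 56 (E, w=45) → cum 302
Optimal location: km 27.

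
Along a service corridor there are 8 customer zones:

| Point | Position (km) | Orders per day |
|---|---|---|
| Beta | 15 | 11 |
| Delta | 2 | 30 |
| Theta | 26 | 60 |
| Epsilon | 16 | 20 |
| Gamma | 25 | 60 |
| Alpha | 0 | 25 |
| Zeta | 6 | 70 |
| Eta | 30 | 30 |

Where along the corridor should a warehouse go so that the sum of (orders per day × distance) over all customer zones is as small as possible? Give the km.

For a sum of weighted absolute distances on a line, the optimum is the weighted median (not the mean). Total weight W = 306; half-weight = 153.
Sort by position and accumulate weight:
  km 0 (Alpha, w=25) → cum 25
  km 2 (Delta, w=30) → cum 55
  km 6 (Zeta, w=70) → cum 125
  km 15 (Beta, w=11) → cum 136
  km 16 (Epsilon, w=20) → cum 156  ≥ 153 → median here
  km 25 (Gamma, w=60) → cum 216
  km 26 (Theta, w=60) → cum 276
  km 30 (Eta, w=30) → cum 306
Optimal location: km 16.

x = 16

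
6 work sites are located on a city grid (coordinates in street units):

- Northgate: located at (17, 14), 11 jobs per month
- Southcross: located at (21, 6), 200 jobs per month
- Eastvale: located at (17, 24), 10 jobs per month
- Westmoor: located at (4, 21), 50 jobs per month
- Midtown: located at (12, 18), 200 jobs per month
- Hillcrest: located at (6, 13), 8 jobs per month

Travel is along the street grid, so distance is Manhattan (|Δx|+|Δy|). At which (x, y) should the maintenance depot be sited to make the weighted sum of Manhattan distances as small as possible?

(12, 18)

Manhattan distance separates: Σwᵢ(|x−xᵢ|+|y−yᵢ|) = Σwᵢ|x−xᵢ| + Σwᵢ|y−yᵢ|, so x and y are optimised independently as 1-D weighted medians.
Total weight W = 479; half = 239.5.
x-coordinate, sorted with cumulative weight:
  x=4 (Westmoor, w=50) cum 50
  x=6 (Hillcrest, w=8) cum 58
  x=12 (Midtown, w=200) cum 258  ← median
  x=17 (Northgate, w=11) cum 269
  x=17 (Eastvale, w=10) cum 279
  x=21 (Southcross, w=200) cum 479
⇒ x* = 12
y-coordinate, sorted with cumulative weight:
  y=6 (Southcross, w=200) cum 200
  y=13 (Hillcrest, w=8) cum 208
  y=14 (Northgate, w=11) cum 219
  y=18 (Midtown, w=200) cum 419  ← median
  y=21 (Westmoor, w=50) cum 469
  y=24 (Eastvale, w=10) cum 479
⇒ y* = 18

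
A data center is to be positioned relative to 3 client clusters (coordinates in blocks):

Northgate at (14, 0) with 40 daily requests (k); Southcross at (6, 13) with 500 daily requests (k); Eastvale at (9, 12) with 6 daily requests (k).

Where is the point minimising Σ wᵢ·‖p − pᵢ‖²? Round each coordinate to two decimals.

(6.62, 12.04)

The minimiser of Σwᵢ‖p−pᵢ‖² is the weighted centroid p* = (Σwᵢpᵢ)/(Σwᵢ).
Σwᵢ = 546.
Σwᵢxᵢ = 40·14 + 500·6 + 6·9 = 3614.
Σwᵢyᵢ = 40·0 + 500·13 + 6·12 = 6572.
x* = 3614/546 = 6.62, y* = 6572/546 = 12.04.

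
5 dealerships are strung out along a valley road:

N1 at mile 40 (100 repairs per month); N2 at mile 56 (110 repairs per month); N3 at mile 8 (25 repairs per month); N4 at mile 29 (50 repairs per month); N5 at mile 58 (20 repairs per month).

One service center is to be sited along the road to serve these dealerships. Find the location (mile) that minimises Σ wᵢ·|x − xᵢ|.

x = 40

For a sum of weighted absolute distances on a line, the optimum is the weighted median (not the mean). Total weight W = 305; half-weight = 152.5.
Sort by position and accumulate weight:
  mile 8 (N3, w=25) → cum 25
  mile 29 (N4, w=50) → cum 75
  mile 40 (N1, w=100) → cum 175  ≥ 152.5 → median here
  mile 56 (N2, w=110) → cum 285
  mile 58 (N5, w=20) → cum 305
Optimal location: mile 40.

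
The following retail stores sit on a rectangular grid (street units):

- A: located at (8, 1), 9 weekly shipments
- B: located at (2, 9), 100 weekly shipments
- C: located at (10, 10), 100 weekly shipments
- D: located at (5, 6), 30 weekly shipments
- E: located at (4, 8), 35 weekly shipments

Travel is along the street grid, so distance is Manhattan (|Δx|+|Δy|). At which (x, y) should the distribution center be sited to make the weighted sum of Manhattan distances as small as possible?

(5, 9)

Manhattan distance separates: Σwᵢ(|x−xᵢ|+|y−yᵢ|) = Σwᵢ|x−xᵢ| + Σwᵢ|y−yᵢ|, so x and y are optimised independently as 1-D weighted medians.
Total weight W = 274; half = 137.
x-coordinate, sorted with cumulative weight:
  x=2 (B, w=100) cum 100
  x=4 (E, w=35) cum 135
  x=5 (D, w=30) cum 165  ← median
  x=8 (A, w=9) cum 174
  x=10 (C, w=100) cum 274
⇒ x* = 5
y-coordinate, sorted with cumulative weight:
  y=1 (A, w=9) cum 9
  y=6 (D, w=30) cum 39
  y=8 (E, w=35) cum 74
  y=9 (B, w=100) cum 174  ← median
  y=10 (C, w=100) cum 274
⇒ y* = 9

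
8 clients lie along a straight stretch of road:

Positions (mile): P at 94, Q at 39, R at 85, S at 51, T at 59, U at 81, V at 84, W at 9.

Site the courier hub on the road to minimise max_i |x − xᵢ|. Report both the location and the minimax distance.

The 1-center on a line is the midpoint of the two extreme points: leftmost at 9, rightmost at 94.
Optimal location = (9 + 94)/2 = 51.5; maximum distance = (94 − 9)/2 = 42.5.

location 51.5, max distance 42.5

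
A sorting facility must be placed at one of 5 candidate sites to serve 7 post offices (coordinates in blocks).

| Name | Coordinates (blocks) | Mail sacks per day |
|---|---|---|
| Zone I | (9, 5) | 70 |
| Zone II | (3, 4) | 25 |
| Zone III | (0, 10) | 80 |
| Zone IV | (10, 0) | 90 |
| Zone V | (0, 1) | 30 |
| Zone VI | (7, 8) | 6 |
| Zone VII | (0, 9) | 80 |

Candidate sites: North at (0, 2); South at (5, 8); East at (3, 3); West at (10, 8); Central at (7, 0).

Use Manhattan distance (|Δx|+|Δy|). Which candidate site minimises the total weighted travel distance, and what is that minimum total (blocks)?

Total weighted distance at each candidate:
  North (0, 2): total = 3353
  South (5, 8): total = 3222
  East (3, 3): total = 3209
  West (10, 8): total = 3643
  Central (7, 0): total = 3888
Minimum is at East with total 3209 blocks.

East, total 3209 blocks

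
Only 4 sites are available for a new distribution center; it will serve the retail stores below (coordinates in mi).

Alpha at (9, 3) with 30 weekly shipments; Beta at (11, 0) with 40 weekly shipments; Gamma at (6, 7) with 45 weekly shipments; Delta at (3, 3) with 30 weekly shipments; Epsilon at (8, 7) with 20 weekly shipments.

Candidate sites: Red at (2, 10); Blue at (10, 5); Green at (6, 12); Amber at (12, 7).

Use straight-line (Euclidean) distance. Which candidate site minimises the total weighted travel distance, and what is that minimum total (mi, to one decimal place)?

Total weighted distance at each candidate:
  Red (2, 10): total = 1406.4
  Blue (10, 5): total = 747.3
  Green (6, 12): total = 1421.9
  Amber (12, 7): total = 1078.3
Minimum is at Blue with total 747.3 mi.

Blue, total 747.3 mi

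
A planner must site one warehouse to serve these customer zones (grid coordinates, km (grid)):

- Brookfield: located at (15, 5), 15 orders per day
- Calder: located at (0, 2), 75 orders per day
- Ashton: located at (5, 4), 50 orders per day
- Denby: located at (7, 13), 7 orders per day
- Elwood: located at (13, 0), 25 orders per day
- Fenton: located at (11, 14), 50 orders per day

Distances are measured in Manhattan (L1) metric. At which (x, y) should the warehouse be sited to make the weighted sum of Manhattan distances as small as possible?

Manhattan distance separates: Σwᵢ(|x−xᵢ|+|y−yᵢ|) = Σwᵢ|x−xᵢ| + Σwᵢ|y−yᵢ|, so x and y are optimised independently as 1-D weighted medians.
Total weight W = 222; half = 111.
x-coordinate, sorted with cumulative weight:
  x=0 (Calder, w=75) cum 75
  x=5 (Ashton, w=50) cum 125  ← median
  x=7 (Denby, w=7) cum 132
  x=11 (Fenton, w=50) cum 182
  x=13 (Elwood, w=25) cum 207
  x=15 (Brookfield, w=15) cum 222
⇒ x* = 5
y-coordinate, sorted with cumulative weight:
  y=0 (Elwood, w=25) cum 25
  y=2 (Calder, w=75) cum 100
  y=4 (Ashton, w=50) cum 150  ← median
  y=5 (Brookfield, w=15) cum 165
  y=13 (Denby, w=7) cum 172
  y=14 (Fenton, w=50) cum 222
⇒ y* = 4

(5, 4)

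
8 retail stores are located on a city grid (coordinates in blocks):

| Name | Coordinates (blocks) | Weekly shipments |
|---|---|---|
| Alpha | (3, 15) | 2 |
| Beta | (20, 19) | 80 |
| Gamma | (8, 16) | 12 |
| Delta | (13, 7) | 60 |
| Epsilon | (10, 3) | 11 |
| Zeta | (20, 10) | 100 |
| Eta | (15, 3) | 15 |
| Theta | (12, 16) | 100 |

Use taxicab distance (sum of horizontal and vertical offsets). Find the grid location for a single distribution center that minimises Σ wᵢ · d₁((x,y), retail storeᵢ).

(15, 16)

Manhattan distance separates: Σwᵢ(|x−xᵢ|+|y−yᵢ|) = Σwᵢ|x−xᵢ| + Σwᵢ|y−yᵢ|, so x and y are optimised independently as 1-D weighted medians.
Total weight W = 380; half = 190.
x-coordinate, sorted with cumulative weight:
  x=3 (Alpha, w=2) cum 2
  x=8 (Gamma, w=12) cum 14
  x=10 (Epsilon, w=11) cum 25
  x=12 (Theta, w=100) cum 125
  x=13 (Delta, w=60) cum 185
  x=15 (Eta, w=15) cum 200  ← median
  x=20 (Beta, w=80) cum 280
  x=20 (Zeta, w=100) cum 380
⇒ x* = 15
y-coordinate, sorted with cumulative weight:
  y=3 (Epsilon, w=11) cum 11
  y=3 (Eta, w=15) cum 26
  y=7 (Delta, w=60) cum 86
  y=10 (Zeta, w=100) cum 186
  y=15 (Alpha, w=2) cum 188
  y=16 (Gamma, w=12) cum 200  ← median
  y=16 (Theta, w=100) cum 300
  y=19 (Beta, w=80) cum 380
⇒ y* = 16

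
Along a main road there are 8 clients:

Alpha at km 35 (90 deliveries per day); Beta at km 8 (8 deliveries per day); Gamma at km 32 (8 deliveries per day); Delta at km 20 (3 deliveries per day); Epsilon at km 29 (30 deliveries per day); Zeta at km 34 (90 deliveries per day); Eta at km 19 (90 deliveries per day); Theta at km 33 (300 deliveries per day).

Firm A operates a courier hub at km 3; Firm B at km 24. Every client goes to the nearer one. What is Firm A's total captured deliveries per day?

8

The indifferent point is the midpoint (3+24)/2 = 13.5; clients left of it (closer to Firm A at 3) go to Firm A, those right go to Firm B.
  Beta at 8 (w=8) → Firm A
  Eta at 19 (w=90) → Firm B
  Delta at 20 (w=3) → Firm B
  Epsilon at 29 (w=30) → Firm B
  Gamma at 32 (w=8) → Firm B
  Theta at 33 (w=300) → Firm B
  Zeta at 34 (w=90) → Firm B
  Alpha at 35 (w=90) → Firm B
Firm A captures 8; Firm B captures 611.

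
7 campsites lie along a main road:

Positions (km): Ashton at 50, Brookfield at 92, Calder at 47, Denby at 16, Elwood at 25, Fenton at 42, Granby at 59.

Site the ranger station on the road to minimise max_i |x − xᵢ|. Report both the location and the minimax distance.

The 1-center on a line is the midpoint of the two extreme points: leftmost at 16, rightmost at 92.
Optimal location = (16 + 92)/2 = 54; maximum distance = (92 − 16)/2 = 38.

location 54, max distance 38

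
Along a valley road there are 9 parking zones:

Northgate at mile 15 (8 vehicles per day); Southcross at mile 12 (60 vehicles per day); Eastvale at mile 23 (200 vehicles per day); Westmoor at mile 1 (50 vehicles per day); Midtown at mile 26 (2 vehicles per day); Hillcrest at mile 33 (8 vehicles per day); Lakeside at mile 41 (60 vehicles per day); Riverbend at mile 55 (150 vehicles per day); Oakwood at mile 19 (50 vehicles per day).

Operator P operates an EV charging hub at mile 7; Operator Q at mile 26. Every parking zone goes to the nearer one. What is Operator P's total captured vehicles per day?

118

The indifferent point is the midpoint (7+26)/2 = 16.5; parking zones left of it (closer to Operator P at 7) go to Operator P, those right go to Operator Q.
  Westmoor at 1 (w=50) → Operator P
  Southcross at 12 (w=60) → Operator P
  Northgate at 15 (w=8) → Operator P
  Oakwood at 19 (w=50) → Operator Q
  Eastvale at 23 (w=200) → Operator Q
  Midtown at 26 (w=2) → Operator Q
  Hillcrest at 33 (w=8) → Operator Q
  Lakeside at 41 (w=60) → Operator Q
  Riverbend at 55 (w=150) → Operator Q
Operator P captures 118; Operator Q captures 470.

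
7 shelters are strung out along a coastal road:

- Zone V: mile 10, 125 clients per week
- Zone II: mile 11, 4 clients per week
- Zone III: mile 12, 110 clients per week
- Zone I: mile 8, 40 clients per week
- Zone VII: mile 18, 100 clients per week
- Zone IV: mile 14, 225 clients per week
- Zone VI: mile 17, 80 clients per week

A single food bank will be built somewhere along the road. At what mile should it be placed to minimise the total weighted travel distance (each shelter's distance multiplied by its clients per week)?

For a sum of weighted absolute distances on a line, the optimum is the weighted median (not the mean). Total weight W = 684; half-weight = 342.
Sort by position and accumulate weight:
  mile 8 (Zone I, w=40) → cum 40
  mile 10 (Zone V, w=125) → cum 165
  mile 11 (Zone II, w=4) → cum 169
  mile 12 (Zone III, w=110) → cum 279
  mile 14 (Zone IV, w=225) → cum 504  ≥ 342 → median here
  mile 17 (Zone VI, w=80) → cum 584
  mile 18 (Zone VII, w=100) → cum 684
Optimal location: mile 14.

x = 14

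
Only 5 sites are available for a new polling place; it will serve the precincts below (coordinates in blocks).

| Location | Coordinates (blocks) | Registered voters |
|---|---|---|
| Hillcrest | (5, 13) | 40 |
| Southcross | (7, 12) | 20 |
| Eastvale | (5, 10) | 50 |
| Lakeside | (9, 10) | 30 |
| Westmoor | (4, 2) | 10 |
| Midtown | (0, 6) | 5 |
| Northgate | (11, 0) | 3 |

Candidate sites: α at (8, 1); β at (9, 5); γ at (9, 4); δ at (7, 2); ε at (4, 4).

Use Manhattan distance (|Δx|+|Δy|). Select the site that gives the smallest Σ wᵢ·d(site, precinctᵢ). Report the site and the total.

Total weighted distance at each candidate:
  α (8, 1): total = 1867
  β (9, 5): total = 1411
  γ (9, 4): total = 1543
  δ (7, 2): total = 1623
  ε (4, 4): total = 1383
Minimum is at ε with total 1383 blocks.

ε, total 1383 blocks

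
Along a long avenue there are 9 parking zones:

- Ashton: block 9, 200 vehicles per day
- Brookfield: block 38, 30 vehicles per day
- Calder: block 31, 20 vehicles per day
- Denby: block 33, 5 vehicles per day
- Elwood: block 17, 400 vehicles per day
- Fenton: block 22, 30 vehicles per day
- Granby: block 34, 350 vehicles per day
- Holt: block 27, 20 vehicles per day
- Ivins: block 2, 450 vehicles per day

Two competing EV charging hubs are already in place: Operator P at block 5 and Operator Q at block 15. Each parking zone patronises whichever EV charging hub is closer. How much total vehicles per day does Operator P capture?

650

The indifferent point is the midpoint (5+15)/2 = 10; parking zones left of it (closer to Operator P at 5) go to Operator P, those right go to Operator Q.
  Ivins at 2 (w=450) → Operator P
  Ashton at 9 (w=200) → Operator P
  Elwood at 17 (w=400) → Operator Q
  Fenton at 22 (w=30) → Operator Q
  Holt at 27 (w=20) → Operator Q
  Calder at 31 (w=20) → Operator Q
  Denby at 33 (w=5) → Operator Q
  Granby at 34 (w=350) → Operator Q
  Brookfield at 38 (w=30) → Operator Q
Operator P captures 650; Operator Q captures 855.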